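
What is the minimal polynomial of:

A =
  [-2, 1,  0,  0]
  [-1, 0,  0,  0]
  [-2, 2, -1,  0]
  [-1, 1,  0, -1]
x^2 + 2*x + 1

The characteristic polynomial is χ_A(x) = (x + 1)^4, so the eigenvalues are known. The minimal polynomial is
  m_A(x) = Π_λ (x − λ)^{k_λ}
where k_λ is the size of the *largest* Jordan block for λ (equivalently, the smallest k with (A − λI)^k v = 0 for every generalised eigenvector v of λ).

  λ = -1: largest Jordan block has size 2, contributing (x + 1)^2

So m_A(x) = (x + 1)^2 = x^2 + 2*x + 1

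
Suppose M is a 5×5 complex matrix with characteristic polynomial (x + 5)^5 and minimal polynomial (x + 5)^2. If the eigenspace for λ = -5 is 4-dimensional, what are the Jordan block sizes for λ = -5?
Block sizes for λ = -5: [2, 1, 1, 1]

Step 1 — from the characteristic polynomial, algebraic multiplicity of λ = -5 is 5. From dim ker(M − (-5)·I) = 4, there are exactly 4 Jordan blocks for λ = -5.
Step 2 — from the minimal polynomial, the factor (x + 5)^2 tells us the largest block for λ = -5 has size 2.
Step 3 — with total size 5, 4 blocks, and largest block 2, the block sizes (in nonincreasing order) are [2, 1, 1, 1].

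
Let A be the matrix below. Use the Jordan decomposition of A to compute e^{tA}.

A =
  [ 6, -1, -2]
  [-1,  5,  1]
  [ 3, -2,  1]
e^{tA} =
  [-t^2*exp(4*t)/2 + 2*t*exp(4*t) + exp(4*t), t^2*exp(4*t)/2 - t*exp(4*t), t^2*exp(4*t)/2 - 2*t*exp(4*t)]
  [-t*exp(4*t), t*exp(4*t) + exp(4*t), t*exp(4*t)]
  [-t^2*exp(4*t)/2 + 3*t*exp(4*t), t^2*exp(4*t)/2 - 2*t*exp(4*t), t^2*exp(4*t)/2 - 3*t*exp(4*t) + exp(4*t)]

Strategy: write A = P · J · P⁻¹ where J is a Jordan canonical form, so e^{tA} = P · e^{tJ} · P⁻¹, and e^{tJ} can be computed block-by-block.

A has Jordan form
J =
  [4, 1, 0]
  [0, 4, 1]
  [0, 0, 4]
(up to reordering of blocks).

Per-block formulas:
  For a 3×3 Jordan block J_3(4): exp(t · J_3(4)) = e^(4t)·(I + t·N + (t^2/2)·N^2), where N is the 3×3 nilpotent shift.

After assembling e^{tJ} and conjugating by P, we get:

e^{tA} =
  [-t^2*exp(4*t)/2 + 2*t*exp(4*t) + exp(4*t), t^2*exp(4*t)/2 - t*exp(4*t), t^2*exp(4*t)/2 - 2*t*exp(4*t)]
  [-t*exp(4*t), t*exp(4*t) + exp(4*t), t*exp(4*t)]
  [-t^2*exp(4*t)/2 + 3*t*exp(4*t), t^2*exp(4*t)/2 - 2*t*exp(4*t), t^2*exp(4*t)/2 - 3*t*exp(4*t) + exp(4*t)]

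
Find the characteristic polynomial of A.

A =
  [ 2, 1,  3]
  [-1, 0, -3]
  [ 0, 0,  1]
x^3 - 3*x^2 + 3*x - 1

Expanding det(x·I − A) (e.g. by cofactor expansion or by noting that A is similar to its Jordan form J, which has the same characteristic polynomial as A) gives
  χ_A(x) = x^3 - 3*x^2 + 3*x - 1
which factors as (x - 1)^3. The eigenvalues (with algebraic multiplicities) are λ = 1 with multiplicity 3.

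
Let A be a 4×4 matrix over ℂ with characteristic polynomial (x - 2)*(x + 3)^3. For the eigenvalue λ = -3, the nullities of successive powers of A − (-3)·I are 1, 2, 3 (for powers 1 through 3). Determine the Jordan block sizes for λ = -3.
Block sizes for λ = -3: [3]

From the dimensions of kernels of powers, the number of Jordan blocks of size at least j is d_j − d_{j−1} where d_j = dim ker(N^j) (with d_0 = 0). Computing the differences gives [1, 1, 1].
The number of blocks of size exactly k is (#blocks of size ≥ k) − (#blocks of size ≥ k + 1), so the partition is: 1 block(s) of size 3.
In nonincreasing order the block sizes are [3].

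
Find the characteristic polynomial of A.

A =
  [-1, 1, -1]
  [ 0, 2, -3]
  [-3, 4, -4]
x^3 + 3*x^2 + 3*x + 1

Expanding det(x·I − A) (e.g. by cofactor expansion or by noting that A is similar to its Jordan form J, which has the same characteristic polynomial as A) gives
  χ_A(x) = x^3 + 3*x^2 + 3*x + 1
which factors as (x + 1)^3. The eigenvalues (with algebraic multiplicities) are λ = -1 with multiplicity 3.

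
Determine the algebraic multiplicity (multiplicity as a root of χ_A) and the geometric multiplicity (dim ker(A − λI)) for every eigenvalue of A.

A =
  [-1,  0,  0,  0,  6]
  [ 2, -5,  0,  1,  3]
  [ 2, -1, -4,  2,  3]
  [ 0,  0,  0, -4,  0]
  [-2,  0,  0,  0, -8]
λ = -5: alg = 2, geom = 2; λ = -4: alg = 3, geom = 2

Step 1 — factor the characteristic polynomial to read off the algebraic multiplicities:
  χ_A(x) = (x + 4)^3*(x + 5)^2

Step 2 — compute geometric multiplicities via the rank-nullity identity g(λ) = n − rank(A − λI):
  rank(A − (-5)·I) = 3, so dim ker(A − (-5)·I) = n − 3 = 2
  rank(A − (-4)·I) = 3, so dim ker(A − (-4)·I) = n − 3 = 2

Summary:
  λ = -5: algebraic multiplicity = 2, geometric multiplicity = 2
  λ = -4: algebraic multiplicity = 3, geometric multiplicity = 2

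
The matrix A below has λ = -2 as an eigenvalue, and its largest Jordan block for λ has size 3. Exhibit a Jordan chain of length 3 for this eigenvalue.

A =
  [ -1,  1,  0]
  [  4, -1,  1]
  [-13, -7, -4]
A Jordan chain for λ = -2 of length 3:
v_1 = (5, -5, -15)ᵀ
v_2 = (1, 4, -13)ᵀ
v_3 = (1, 0, 0)ᵀ

Let N = A − (-2)·I. We want v_3 with N^3 v_3 = 0 but N^2 v_3 ≠ 0; then v_{j-1} := N · v_j for j = 3, …, 2.

Pick v_3 = (1, 0, 0)ᵀ.
Then v_2 = N · v_3 = (1, 4, -13)ᵀ.
Then v_1 = N · v_2 = (5, -5, -15)ᵀ.

Sanity check: (A − (-2)·I) v_1 = (0, 0, 0)ᵀ = 0. ✓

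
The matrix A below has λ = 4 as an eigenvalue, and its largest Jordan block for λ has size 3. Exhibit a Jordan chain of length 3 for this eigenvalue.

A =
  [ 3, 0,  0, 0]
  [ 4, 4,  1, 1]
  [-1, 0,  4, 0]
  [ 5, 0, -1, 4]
A Jordan chain for λ = 4 of length 3:
v_1 = (0, -1, 0, 0)ᵀ
v_2 = (0, 1, 0, -1)ᵀ
v_3 = (0, 0, 1, 0)ᵀ

Let N = A − (4)·I. We want v_3 with N^3 v_3 = 0 but N^2 v_3 ≠ 0; then v_{j-1} := N · v_j for j = 3, …, 2.

Pick v_3 = (0, 0, 1, 0)ᵀ.
Then v_2 = N · v_3 = (0, 1, 0, -1)ᵀ.
Then v_1 = N · v_2 = (0, -1, 0, 0)ᵀ.

Sanity check: (A − (4)·I) v_1 = (0, 0, 0, 0)ᵀ = 0. ✓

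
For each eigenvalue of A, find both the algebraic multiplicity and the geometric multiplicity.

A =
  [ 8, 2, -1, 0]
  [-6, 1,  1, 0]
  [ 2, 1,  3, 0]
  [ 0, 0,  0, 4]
λ = 4: alg = 4, geom = 2

Step 1 — factor the characteristic polynomial to read off the algebraic multiplicities:
  χ_A(x) = (x - 4)^4

Step 2 — compute geometric multiplicities via the rank-nullity identity g(λ) = n − rank(A − λI):
  rank(A − (4)·I) = 2, so dim ker(A − (4)·I) = n − 2 = 2

Summary:
  λ = 4: algebraic multiplicity = 4, geometric multiplicity = 2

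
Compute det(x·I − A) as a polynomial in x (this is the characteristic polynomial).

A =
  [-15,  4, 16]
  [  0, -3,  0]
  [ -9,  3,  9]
x^3 + 9*x^2 + 27*x + 27

Expanding det(x·I − A) (e.g. by cofactor expansion or by noting that A is similar to its Jordan form J, which has the same characteristic polynomial as A) gives
  χ_A(x) = x^3 + 9*x^2 + 27*x + 27
which factors as (x + 3)^3. The eigenvalues (with algebraic multiplicities) are λ = -3 with multiplicity 3.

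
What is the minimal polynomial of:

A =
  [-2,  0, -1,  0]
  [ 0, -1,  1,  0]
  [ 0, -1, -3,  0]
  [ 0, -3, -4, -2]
x^3 + 6*x^2 + 12*x + 8

The characteristic polynomial is χ_A(x) = (x + 2)^4, so the eigenvalues are known. The minimal polynomial is
  m_A(x) = Π_λ (x − λ)^{k_λ}
where k_λ is the size of the *largest* Jordan block for λ (equivalently, the smallest k with (A − λI)^k v = 0 for every generalised eigenvector v of λ).

  λ = -2: largest Jordan block has size 3, contributing (x + 2)^3

So m_A(x) = (x + 2)^3 = x^3 + 6*x^2 + 12*x + 8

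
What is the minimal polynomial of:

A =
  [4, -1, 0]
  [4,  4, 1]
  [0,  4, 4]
x^3 - 12*x^2 + 48*x - 64

The characteristic polynomial is χ_A(x) = (x - 4)^3, so the eigenvalues are known. The minimal polynomial is
  m_A(x) = Π_λ (x − λ)^{k_λ}
where k_λ is the size of the *largest* Jordan block for λ (equivalently, the smallest k with (A − λI)^k v = 0 for every generalised eigenvector v of λ).

  λ = 4: largest Jordan block has size 3, contributing (x − 4)^3

So m_A(x) = (x - 4)^3 = x^3 - 12*x^2 + 48*x - 64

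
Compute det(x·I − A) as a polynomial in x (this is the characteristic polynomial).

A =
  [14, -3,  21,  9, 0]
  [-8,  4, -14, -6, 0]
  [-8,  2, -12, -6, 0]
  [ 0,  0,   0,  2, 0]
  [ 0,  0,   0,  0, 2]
x^5 - 10*x^4 + 40*x^3 - 80*x^2 + 80*x - 32

Expanding det(x·I − A) (e.g. by cofactor expansion or by noting that A is similar to its Jordan form J, which has the same characteristic polynomial as A) gives
  χ_A(x) = x^5 - 10*x^4 + 40*x^3 - 80*x^2 + 80*x - 32
which factors as (x - 2)^5. The eigenvalues (with algebraic multiplicities) are λ = 2 with multiplicity 5.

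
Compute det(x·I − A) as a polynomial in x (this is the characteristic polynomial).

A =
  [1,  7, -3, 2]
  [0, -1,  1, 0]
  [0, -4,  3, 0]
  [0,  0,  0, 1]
x^4 - 4*x^3 + 6*x^2 - 4*x + 1

Expanding det(x·I − A) (e.g. by cofactor expansion or by noting that A is similar to its Jordan form J, which has the same characteristic polynomial as A) gives
  χ_A(x) = x^4 - 4*x^3 + 6*x^2 - 4*x + 1
which factors as (x - 1)^4. The eigenvalues (with algebraic multiplicities) are λ = 1 with multiplicity 4.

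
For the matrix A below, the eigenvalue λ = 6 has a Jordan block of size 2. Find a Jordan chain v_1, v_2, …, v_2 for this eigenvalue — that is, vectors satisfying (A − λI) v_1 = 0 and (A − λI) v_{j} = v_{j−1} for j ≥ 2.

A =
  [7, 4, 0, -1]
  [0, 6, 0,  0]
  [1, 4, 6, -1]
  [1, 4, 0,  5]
A Jordan chain for λ = 6 of length 2:
v_1 = (1, 0, 1, 1)ᵀ
v_2 = (1, 0, 0, 0)ᵀ

Let N = A − (6)·I. We want v_2 with N^2 v_2 = 0 but N^1 v_2 ≠ 0; then v_{j-1} := N · v_j for j = 2, …, 2.

Pick v_2 = (1, 0, 0, 0)ᵀ.
Then v_1 = N · v_2 = (1, 0, 1, 1)ᵀ.

Sanity check: (A − (6)·I) v_1 = (0, 0, 0, 0)ᵀ = 0. ✓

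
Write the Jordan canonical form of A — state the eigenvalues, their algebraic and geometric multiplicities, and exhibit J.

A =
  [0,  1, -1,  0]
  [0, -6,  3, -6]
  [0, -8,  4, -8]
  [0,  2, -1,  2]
J_3(0) ⊕ J_1(0)

The characteristic polynomial is
  det(x·I − A) = x^4

Eigenvalues and multiplicities (the geometric multiplicity of λ is n − rank(A − λI), which equals the number of Jordan blocks for λ):
  λ = 0: algebraic multiplicity = 4, geometric multiplicity = 2

Determining the block sizes for each eigenvalue:
  λ = 0: with am = 4 and gm = 2, the partition is not yet determined (e.g. several partitions of 4 into 2 parts exist). Let N = A − (0)·I. Computing rank(N^1) = 2, rank(N^2) = 1, rank(N^3) = 0; the number of blocks of size ≥ j is rank(N^{j−1}) − rank(N^j), giving [2, 1, 1]. So we have 1 block(s) of size 3, 1 block(s) of size 1 → block sizes [3, 1]

Assembling the blocks gives a Jordan form
J =
  [0, 1, 0, 0]
  [0, 0, 1, 0]
  [0, 0, 0, 0]
  [0, 0, 0, 0]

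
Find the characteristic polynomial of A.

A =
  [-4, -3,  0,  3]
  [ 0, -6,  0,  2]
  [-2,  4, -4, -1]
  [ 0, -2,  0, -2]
x^4 + 16*x^3 + 96*x^2 + 256*x + 256

Expanding det(x·I − A) (e.g. by cofactor expansion or by noting that A is similar to its Jordan form J, which has the same characteristic polynomial as A) gives
  χ_A(x) = x^4 + 16*x^3 + 96*x^2 + 256*x + 256
which factors as (x + 4)^4. The eigenvalues (with algebraic multiplicities) are λ = -4 with multiplicity 4.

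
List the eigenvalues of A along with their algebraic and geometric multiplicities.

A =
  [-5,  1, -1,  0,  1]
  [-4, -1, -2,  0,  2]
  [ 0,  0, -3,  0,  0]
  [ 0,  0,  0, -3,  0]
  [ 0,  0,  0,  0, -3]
λ = -3: alg = 5, geom = 4

Step 1 — factor the characteristic polynomial to read off the algebraic multiplicities:
  χ_A(x) = (x + 3)^5

Step 2 — compute geometric multiplicities via the rank-nullity identity g(λ) = n − rank(A − λI):
  rank(A − (-3)·I) = 1, so dim ker(A − (-3)·I) = n − 1 = 4

Summary:
  λ = -3: algebraic multiplicity = 5, geometric multiplicity = 4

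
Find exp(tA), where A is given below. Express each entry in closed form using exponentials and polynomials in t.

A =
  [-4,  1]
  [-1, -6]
e^{tA} =
  [t*exp(-5*t) + exp(-5*t), t*exp(-5*t)]
  [-t*exp(-5*t), -t*exp(-5*t) + exp(-5*t)]

Strategy: write A = P · J · P⁻¹ where J is a Jordan canonical form, so e^{tA} = P · e^{tJ} · P⁻¹, and e^{tJ} can be computed block-by-block.

A has Jordan form
J =
  [-5,  1]
  [ 0, -5]
(up to reordering of blocks).

Per-block formulas:
  For a 2×2 Jordan block J_2(-5): exp(t · J_2(-5)) = e^(-5t)·(I + t·N), where N is the 2×2 nilpotent shift.

After assembling e^{tJ} and conjugating by P, we get:

e^{tA} =
  [t*exp(-5*t) + exp(-5*t), t*exp(-5*t)]
  [-t*exp(-5*t), -t*exp(-5*t) + exp(-5*t)]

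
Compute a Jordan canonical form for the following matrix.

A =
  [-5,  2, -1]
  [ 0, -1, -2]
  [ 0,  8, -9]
J_2(-5) ⊕ J_1(-5)

The characteristic polynomial is
  det(x·I − A) = x^3 + 15*x^2 + 75*x + 125 = (x + 5)^3

Eigenvalues and multiplicities (the geometric multiplicity of λ is n − rank(A − λI), which equals the number of Jordan blocks for λ):
  λ = -5: algebraic multiplicity = 3, geometric multiplicity = 2

Determining the block sizes for each eigenvalue:
  λ = -5: 2 blocks summing to 3 forces exactly one block of size 2 and the rest size 1 → block sizes [2, 1]

Assembling the blocks gives a Jordan form
J =
  [-5,  1,  0]
  [ 0, -5,  0]
  [ 0,  0, -5]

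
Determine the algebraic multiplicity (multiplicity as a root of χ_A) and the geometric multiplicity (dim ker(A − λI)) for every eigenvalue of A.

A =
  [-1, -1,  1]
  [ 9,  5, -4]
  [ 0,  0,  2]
λ = 2: alg = 3, geom = 1

Step 1 — factor the characteristic polynomial to read off the algebraic multiplicities:
  χ_A(x) = (x - 2)^3

Step 2 — compute geometric multiplicities via the rank-nullity identity g(λ) = n − rank(A − λI):
  rank(A − (2)·I) = 2, so dim ker(A − (2)·I) = n − 2 = 1

Summary:
  λ = 2: algebraic multiplicity = 3, geometric multiplicity = 1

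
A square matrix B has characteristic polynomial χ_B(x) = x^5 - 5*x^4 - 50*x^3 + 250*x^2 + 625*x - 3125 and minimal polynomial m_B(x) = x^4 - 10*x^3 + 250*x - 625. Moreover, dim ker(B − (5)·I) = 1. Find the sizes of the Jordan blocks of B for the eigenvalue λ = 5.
Block sizes for λ = 5: [3]

Step 1 — from the characteristic polynomial, algebraic multiplicity of λ = 5 is 3. From dim ker(B − (5)·I) = 1, there are exactly 1 Jordan blocks for λ = 5.
Step 2 — from the minimal polynomial, the factor (x − 5)^3 tells us the largest block for λ = 5 has size 3.
Step 3 — with total size 3, 1 blocks, and largest block 3, the block sizes (in nonincreasing order) are [3].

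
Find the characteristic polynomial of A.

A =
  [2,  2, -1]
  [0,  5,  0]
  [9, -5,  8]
x^3 - 15*x^2 + 75*x - 125

Expanding det(x·I − A) (e.g. by cofactor expansion or by noting that A is similar to its Jordan form J, which has the same characteristic polynomial as A) gives
  χ_A(x) = x^3 - 15*x^2 + 75*x - 125
which factors as (x - 5)^3. The eigenvalues (with algebraic multiplicities) are λ = 5 with multiplicity 3.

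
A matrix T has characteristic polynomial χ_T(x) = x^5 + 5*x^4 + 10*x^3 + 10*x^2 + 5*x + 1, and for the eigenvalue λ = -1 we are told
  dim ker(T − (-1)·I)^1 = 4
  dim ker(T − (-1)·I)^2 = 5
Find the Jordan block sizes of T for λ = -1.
Block sizes for λ = -1: [2, 1, 1, 1]

From the dimensions of kernels of powers, the number of Jordan blocks of size at least j is d_j − d_{j−1} where d_j = dim ker(N^j) (with d_0 = 0). Computing the differences gives [4, 1].
The number of blocks of size exactly k is (#blocks of size ≥ k) − (#blocks of size ≥ k + 1), so the partition is: 3 block(s) of size 1, 1 block(s) of size 2.
In nonincreasing order the block sizes are [2, 1, 1, 1].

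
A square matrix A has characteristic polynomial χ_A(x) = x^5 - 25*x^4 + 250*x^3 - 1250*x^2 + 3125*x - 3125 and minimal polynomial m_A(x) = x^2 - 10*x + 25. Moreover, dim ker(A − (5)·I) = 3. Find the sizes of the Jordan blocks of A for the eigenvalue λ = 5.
Block sizes for λ = 5: [2, 2, 1]

Step 1 — from the characteristic polynomial, algebraic multiplicity of λ = 5 is 5. From dim ker(A − (5)·I) = 3, there are exactly 3 Jordan blocks for λ = 5.
Step 2 — from the minimal polynomial, the factor (x − 5)^2 tells us the largest block for λ = 5 has size 2.
Step 3 — with total size 5, 3 blocks, and largest block 2, the block sizes (in nonincreasing order) are [2, 2, 1].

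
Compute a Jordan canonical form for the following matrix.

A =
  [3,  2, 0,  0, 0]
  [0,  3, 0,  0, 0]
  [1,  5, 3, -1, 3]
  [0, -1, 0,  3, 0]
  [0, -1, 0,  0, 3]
J_2(3) ⊕ J_2(3) ⊕ J_1(3)

The characteristic polynomial is
  det(x·I − A) = x^5 - 15*x^4 + 90*x^3 - 270*x^2 + 405*x - 243 = (x - 3)^5

Eigenvalues and multiplicities (the geometric multiplicity of λ is n − rank(A − λI), which equals the number of Jordan blocks for λ):
  λ = 3: algebraic multiplicity = 5, geometric multiplicity = 3

Determining the block sizes for each eigenvalue:
  λ = 3: with am = 5 and gm = 3, the partition is not yet determined (e.g. several partitions of 5 into 3 parts exist). Let N = A − (3)·I. Computing rank(N^1) = 2, rank(N^2) = 0; the number of blocks of size ≥ j is rank(N^{j−1}) − rank(N^j), giving [3, 2]. So we have 2 block(s) of size 2, 1 block(s) of size 1 → block sizes [2, 2, 1]

Assembling the blocks gives a Jordan form
J =
  [3, 1, 0, 0, 0]
  [0, 3, 0, 0, 0]
  [0, 0, 3, 1, 0]
  [0, 0, 0, 3, 0]
  [0, 0, 0, 0, 3]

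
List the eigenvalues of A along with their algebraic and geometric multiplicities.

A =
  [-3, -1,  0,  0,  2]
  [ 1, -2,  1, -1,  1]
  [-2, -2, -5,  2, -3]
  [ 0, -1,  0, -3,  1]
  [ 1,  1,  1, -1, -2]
λ = -3: alg = 5, geom = 2

Step 1 — factor the characteristic polynomial to read off the algebraic multiplicities:
  χ_A(x) = (x + 3)^5

Step 2 — compute geometric multiplicities via the rank-nullity identity g(λ) = n − rank(A − λI):
  rank(A − (-3)·I) = 3, so dim ker(A − (-3)·I) = n − 3 = 2

Summary:
  λ = -3: algebraic multiplicity = 5, geometric multiplicity = 2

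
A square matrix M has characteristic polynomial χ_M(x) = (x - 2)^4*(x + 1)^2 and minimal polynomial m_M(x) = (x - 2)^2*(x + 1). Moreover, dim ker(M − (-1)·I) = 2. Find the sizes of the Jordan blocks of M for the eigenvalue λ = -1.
Block sizes for λ = -1: [1, 1]

Step 1 — from the characteristic polynomial, algebraic multiplicity of λ = -1 is 2. From dim ker(M − (-1)·I) = 2, there are exactly 2 Jordan blocks for λ = -1.
Step 2 — from the minimal polynomial, the factor (x + 1) tells us the largest block for λ = -1 has size 1.
Step 3 — with total size 2, 2 blocks, and largest block 1, the block sizes (in nonincreasing order) are [1, 1].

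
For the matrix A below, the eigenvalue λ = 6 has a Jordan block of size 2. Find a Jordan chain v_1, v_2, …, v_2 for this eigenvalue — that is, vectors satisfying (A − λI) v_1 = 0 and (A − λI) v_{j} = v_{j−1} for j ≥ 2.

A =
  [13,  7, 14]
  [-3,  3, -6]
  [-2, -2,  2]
A Jordan chain for λ = 6 of length 2:
v_1 = (7, -3, -2)ᵀ
v_2 = (1, 0, 0)ᵀ

Let N = A − (6)·I. We want v_2 with N^2 v_2 = 0 but N^1 v_2 ≠ 0; then v_{j-1} := N · v_j for j = 2, …, 2.

Pick v_2 = (1, 0, 0)ᵀ.
Then v_1 = N · v_2 = (7, -3, -2)ᵀ.

Sanity check: (A − (6)·I) v_1 = (0, 0, 0)ᵀ = 0. ✓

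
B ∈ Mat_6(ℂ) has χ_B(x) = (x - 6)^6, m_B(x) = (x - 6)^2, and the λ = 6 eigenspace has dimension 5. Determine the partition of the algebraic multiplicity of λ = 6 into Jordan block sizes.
Block sizes for λ = 6: [2, 1, 1, 1, 1]

Step 1 — from the characteristic polynomial, algebraic multiplicity of λ = 6 is 6. From dim ker(B − (6)·I) = 5, there are exactly 5 Jordan blocks for λ = 6.
Step 2 — from the minimal polynomial, the factor (x − 6)^2 tells us the largest block for λ = 6 has size 2.
Step 3 — with total size 6, 5 blocks, and largest block 2, the block sizes (in nonincreasing order) are [2, 1, 1, 1, 1].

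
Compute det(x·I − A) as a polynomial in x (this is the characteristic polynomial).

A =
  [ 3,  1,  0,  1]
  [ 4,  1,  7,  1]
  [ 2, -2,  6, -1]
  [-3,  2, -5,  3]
x^4 - 13*x^3 + 63*x^2 - 135*x + 108

Expanding det(x·I − A) (e.g. by cofactor expansion or by noting that A is similar to its Jordan form J, which has the same characteristic polynomial as A) gives
  χ_A(x) = x^4 - 13*x^3 + 63*x^2 - 135*x + 108
which factors as (x - 4)*(x - 3)^3. The eigenvalues (with algebraic multiplicities) are λ = 3 with multiplicity 3, λ = 4 with multiplicity 1.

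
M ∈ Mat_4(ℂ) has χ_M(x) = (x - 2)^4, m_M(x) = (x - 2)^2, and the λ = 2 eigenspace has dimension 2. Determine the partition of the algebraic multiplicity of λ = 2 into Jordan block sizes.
Block sizes for λ = 2: [2, 2]

Step 1 — from the characteristic polynomial, algebraic multiplicity of λ = 2 is 4. From dim ker(M − (2)·I) = 2, there are exactly 2 Jordan blocks for λ = 2.
Step 2 — from the minimal polynomial, the factor (x − 2)^2 tells us the largest block for λ = 2 has size 2.
Step 3 — with total size 4, 2 blocks, and largest block 2, the block sizes (in nonincreasing order) are [2, 2].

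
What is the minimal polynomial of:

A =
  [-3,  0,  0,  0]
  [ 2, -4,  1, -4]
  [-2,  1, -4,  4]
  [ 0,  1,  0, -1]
x^3 + 9*x^2 + 27*x + 27

The characteristic polynomial is χ_A(x) = (x + 3)^4, so the eigenvalues are known. The minimal polynomial is
  m_A(x) = Π_λ (x − λ)^{k_λ}
where k_λ is the size of the *largest* Jordan block for λ (equivalently, the smallest k with (A − λI)^k v = 0 for every generalised eigenvector v of λ).

  λ = -3: largest Jordan block has size 3, contributing (x + 3)^3

So m_A(x) = (x + 3)^3 = x^3 + 9*x^2 + 27*x + 27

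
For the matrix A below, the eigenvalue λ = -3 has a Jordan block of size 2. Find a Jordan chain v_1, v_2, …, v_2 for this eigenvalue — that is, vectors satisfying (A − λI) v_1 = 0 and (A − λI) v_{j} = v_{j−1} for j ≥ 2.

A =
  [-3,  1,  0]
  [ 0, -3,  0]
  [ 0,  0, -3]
A Jordan chain for λ = -3 of length 2:
v_1 = (1, 0, 0)ᵀ
v_2 = (0, 1, 0)ᵀ

Let N = A − (-3)·I. We want v_2 with N^2 v_2 = 0 but N^1 v_2 ≠ 0; then v_{j-1} := N · v_j for j = 2, …, 2.

Pick v_2 = (0, 1, 0)ᵀ.
Then v_1 = N · v_2 = (1, 0, 0)ᵀ.

Sanity check: (A − (-3)·I) v_1 = (0, 0, 0)ᵀ = 0. ✓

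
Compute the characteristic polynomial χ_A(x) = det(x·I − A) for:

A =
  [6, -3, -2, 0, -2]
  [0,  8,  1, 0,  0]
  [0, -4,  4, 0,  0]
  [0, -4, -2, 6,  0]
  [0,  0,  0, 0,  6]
x^5 - 30*x^4 + 360*x^3 - 2160*x^2 + 6480*x - 7776

Expanding det(x·I − A) (e.g. by cofactor expansion or by noting that A is similar to its Jordan form J, which has the same characteristic polynomial as A) gives
  χ_A(x) = x^5 - 30*x^4 + 360*x^3 - 2160*x^2 + 6480*x - 7776
which factors as (x - 6)^5. The eigenvalues (with algebraic multiplicities) are λ = 6 with multiplicity 5.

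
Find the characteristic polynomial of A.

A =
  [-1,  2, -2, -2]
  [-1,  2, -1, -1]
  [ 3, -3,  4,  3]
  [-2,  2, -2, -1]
x^4 - 4*x^3 + 6*x^2 - 4*x + 1

Expanding det(x·I − A) (e.g. by cofactor expansion or by noting that A is similar to its Jordan form J, which has the same characteristic polynomial as A) gives
  χ_A(x) = x^4 - 4*x^3 + 6*x^2 - 4*x + 1
which factors as (x - 1)^4. The eigenvalues (with algebraic multiplicities) are λ = 1 with multiplicity 4.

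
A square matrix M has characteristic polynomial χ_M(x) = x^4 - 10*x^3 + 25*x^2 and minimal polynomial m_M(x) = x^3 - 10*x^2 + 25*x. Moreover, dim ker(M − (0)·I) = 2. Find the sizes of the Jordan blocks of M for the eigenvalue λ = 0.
Block sizes for λ = 0: [1, 1]

Step 1 — from the characteristic polynomial, algebraic multiplicity of λ = 0 is 2. From dim ker(M − (0)·I) = 2, there are exactly 2 Jordan blocks for λ = 0.
Step 2 — from the minimal polynomial, the factor (x − 0) tells us the largest block for λ = 0 has size 1.
Step 3 — with total size 2, 2 blocks, and largest block 1, the block sizes (in nonincreasing order) are [1, 1].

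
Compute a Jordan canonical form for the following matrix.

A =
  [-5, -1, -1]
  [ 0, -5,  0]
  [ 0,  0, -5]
J_2(-5) ⊕ J_1(-5)

The characteristic polynomial is
  det(x·I − A) = x^3 + 15*x^2 + 75*x + 125 = (x + 5)^3

Eigenvalues and multiplicities (the geometric multiplicity of λ is n − rank(A − λI), which equals the number of Jordan blocks for λ):
  λ = -5: algebraic multiplicity = 3, geometric multiplicity = 2

Determining the block sizes for each eigenvalue:
  λ = -5: 2 blocks summing to 3 forces exactly one block of size 2 and the rest size 1 → block sizes [2, 1]

Assembling the blocks gives a Jordan form
J =
  [-5,  1,  0]
  [ 0, -5,  0]
  [ 0,  0, -5]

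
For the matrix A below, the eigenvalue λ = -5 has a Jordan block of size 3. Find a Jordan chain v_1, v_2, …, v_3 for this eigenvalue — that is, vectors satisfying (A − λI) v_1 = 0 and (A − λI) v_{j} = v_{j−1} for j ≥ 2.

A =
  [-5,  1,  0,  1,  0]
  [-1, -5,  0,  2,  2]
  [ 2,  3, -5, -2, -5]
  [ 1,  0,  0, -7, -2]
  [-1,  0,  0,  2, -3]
A Jordan chain for λ = -5 of length 3:
v_1 = (0, -1, 2, 1, -1)ᵀ
v_2 = (1, 0, 3, 0, 0)ᵀ
v_3 = (0, 1, 0, 0, 0)ᵀ

Let N = A − (-5)·I. We want v_3 with N^3 v_3 = 0 but N^2 v_3 ≠ 0; then v_{j-1} := N · v_j for j = 3, …, 2.

Pick v_3 = (0, 1, 0, 0, 0)ᵀ.
Then v_2 = N · v_3 = (1, 0, 3, 0, 0)ᵀ.
Then v_1 = N · v_2 = (0, -1, 2, 1, -1)ᵀ.

Sanity check: (A − (-5)·I) v_1 = (0, 0, 0, 0, 0)ᵀ = 0. ✓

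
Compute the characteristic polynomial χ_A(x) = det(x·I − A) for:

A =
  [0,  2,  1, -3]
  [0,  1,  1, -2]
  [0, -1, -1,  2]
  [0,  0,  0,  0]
x^4

Expanding det(x·I − A) (e.g. by cofactor expansion or by noting that A is similar to its Jordan form J, which has the same characteristic polynomial as A) gives
  χ_A(x) = x^4
which factors as x^4. The eigenvalues (with algebraic multiplicities) are λ = 0 with multiplicity 4.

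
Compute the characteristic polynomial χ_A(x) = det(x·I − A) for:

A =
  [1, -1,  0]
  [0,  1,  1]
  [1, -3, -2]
x^3

Expanding det(x·I − A) (e.g. by cofactor expansion or by noting that A is similar to its Jordan form J, which has the same characteristic polynomial as A) gives
  χ_A(x) = x^3
which factors as x^3. The eigenvalues (with algebraic multiplicities) are λ = 0 with multiplicity 3.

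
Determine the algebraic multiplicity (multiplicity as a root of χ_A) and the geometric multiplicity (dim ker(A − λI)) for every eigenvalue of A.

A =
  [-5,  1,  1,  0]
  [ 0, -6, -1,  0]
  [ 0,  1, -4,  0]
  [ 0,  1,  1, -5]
λ = -5: alg = 4, geom = 3

Step 1 — factor the characteristic polynomial to read off the algebraic multiplicities:
  χ_A(x) = (x + 5)^4

Step 2 — compute geometric multiplicities via the rank-nullity identity g(λ) = n − rank(A − λI):
  rank(A − (-5)·I) = 1, so dim ker(A − (-5)·I) = n − 1 = 3

Summary:
  λ = -5: algebraic multiplicity = 4, geometric multiplicity = 3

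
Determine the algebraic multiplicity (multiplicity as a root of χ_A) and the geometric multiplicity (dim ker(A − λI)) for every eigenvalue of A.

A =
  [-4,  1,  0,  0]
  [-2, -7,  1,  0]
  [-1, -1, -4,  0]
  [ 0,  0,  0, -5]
λ = -5: alg = 4, geom = 2

Step 1 — factor the characteristic polynomial to read off the algebraic multiplicities:
  χ_A(x) = (x + 5)^4

Step 2 — compute geometric multiplicities via the rank-nullity identity g(λ) = n − rank(A − λI):
  rank(A − (-5)·I) = 2, so dim ker(A − (-5)·I) = n − 2 = 2

Summary:
  λ = -5: algebraic multiplicity = 4, geometric multiplicity = 2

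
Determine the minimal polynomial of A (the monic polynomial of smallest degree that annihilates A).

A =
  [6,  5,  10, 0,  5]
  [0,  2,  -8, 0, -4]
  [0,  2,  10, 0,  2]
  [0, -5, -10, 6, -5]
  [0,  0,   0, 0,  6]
x^2 - 12*x + 36

The characteristic polynomial is χ_A(x) = (x - 6)^5, so the eigenvalues are known. The minimal polynomial is
  m_A(x) = Π_λ (x − λ)^{k_λ}
where k_λ is the size of the *largest* Jordan block for λ (equivalently, the smallest k with (A − λI)^k v = 0 for every generalised eigenvector v of λ).

  λ = 6: largest Jordan block has size 2, contributing (x − 6)^2

So m_A(x) = (x - 6)^2 = x^2 - 12*x + 36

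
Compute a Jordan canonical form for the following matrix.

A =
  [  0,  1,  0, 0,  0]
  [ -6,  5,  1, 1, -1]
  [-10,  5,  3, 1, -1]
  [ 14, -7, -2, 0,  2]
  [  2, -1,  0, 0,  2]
J_3(2) ⊕ J_1(2) ⊕ J_1(2)

The characteristic polynomial is
  det(x·I − A) = x^5 - 10*x^4 + 40*x^3 - 80*x^2 + 80*x - 32 = (x - 2)^5

Eigenvalues and multiplicities (the geometric multiplicity of λ is n − rank(A − λI), which equals the number of Jordan blocks for λ):
  λ = 2: algebraic multiplicity = 5, geometric multiplicity = 3

Determining the block sizes for each eigenvalue:
  λ = 2: with am = 5 and gm = 3, the partition is not yet determined (e.g. several partitions of 5 into 3 parts exist). Let N = A − (2)·I. Computing rank(N^1) = 2, rank(N^2) = 1, rank(N^3) = 0; the number of blocks of size ≥ j is rank(N^{j−1}) − rank(N^j), giving [3, 1, 1]. So we have 1 block(s) of size 3, 2 block(s) of size 1 → block sizes [3, 1, 1]

Assembling the blocks gives a Jordan form
J =
  [2, 1, 0, 0, 0]
  [0, 2, 1, 0, 0]
  [0, 0, 2, 0, 0]
  [0, 0, 0, 2, 0]
  [0, 0, 0, 0, 2]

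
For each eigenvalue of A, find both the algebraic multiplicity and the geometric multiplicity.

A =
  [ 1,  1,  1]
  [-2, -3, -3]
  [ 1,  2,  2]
λ = 0: alg = 3, geom = 1

Step 1 — factor the characteristic polynomial to read off the algebraic multiplicities:
  χ_A(x) = x^3

Step 2 — compute geometric multiplicities via the rank-nullity identity g(λ) = n − rank(A − λI):
  rank(A − (0)·I) = 2, so dim ker(A − (0)·I) = n − 2 = 1

Summary:
  λ = 0: algebraic multiplicity = 3, geometric multiplicity = 1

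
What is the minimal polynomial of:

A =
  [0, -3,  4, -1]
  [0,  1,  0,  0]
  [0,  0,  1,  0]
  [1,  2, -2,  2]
x^3 - 3*x^2 + 3*x - 1

The characteristic polynomial is χ_A(x) = (x - 1)^4, so the eigenvalues are known. The minimal polynomial is
  m_A(x) = Π_λ (x − λ)^{k_λ}
where k_λ is the size of the *largest* Jordan block for λ (equivalently, the smallest k with (A − λI)^k v = 0 for every generalised eigenvector v of λ).

  λ = 1: largest Jordan block has size 3, contributing (x − 1)^3

So m_A(x) = (x - 1)^3 = x^3 - 3*x^2 + 3*x - 1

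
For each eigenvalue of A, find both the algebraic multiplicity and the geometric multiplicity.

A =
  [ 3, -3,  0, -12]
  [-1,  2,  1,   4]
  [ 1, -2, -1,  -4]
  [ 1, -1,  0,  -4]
λ = 0: alg = 4, geom = 2

Step 1 — factor the characteristic polynomial to read off the algebraic multiplicities:
  χ_A(x) = x^4

Step 2 — compute geometric multiplicities via the rank-nullity identity g(λ) = n − rank(A − λI):
  rank(A − (0)·I) = 2, so dim ker(A − (0)·I) = n − 2 = 2

Summary:
  λ = 0: algebraic multiplicity = 4, geometric multiplicity = 2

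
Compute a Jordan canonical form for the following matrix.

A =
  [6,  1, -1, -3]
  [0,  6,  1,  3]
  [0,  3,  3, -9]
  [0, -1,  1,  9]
J_3(6) ⊕ J_1(6)

The characteristic polynomial is
  det(x·I − A) = x^4 - 24*x^3 + 216*x^2 - 864*x + 1296 = (x - 6)^4

Eigenvalues and multiplicities (the geometric multiplicity of λ is n − rank(A − λI), which equals the number of Jordan blocks for λ):
  λ = 6: algebraic multiplicity = 4, geometric multiplicity = 2

Determining the block sizes for each eigenvalue:
  λ = 6: with am = 4 and gm = 2, the partition is not yet determined (e.g. several partitions of 4 into 2 parts exist). Let N = A − (6)·I. Computing rank(N^1) = 2, rank(N^2) = 1, rank(N^3) = 0; the number of blocks of size ≥ j is rank(N^{j−1}) − rank(N^j), giving [2, 1, 1]. So we have 1 block(s) of size 3, 1 block(s) of size 1 → block sizes [3, 1]

Assembling the blocks gives a Jordan form
J =
  [6, 1, 0, 0]
  [0, 6, 1, 0]
  [0, 0, 6, 0]
  [0, 0, 0, 6]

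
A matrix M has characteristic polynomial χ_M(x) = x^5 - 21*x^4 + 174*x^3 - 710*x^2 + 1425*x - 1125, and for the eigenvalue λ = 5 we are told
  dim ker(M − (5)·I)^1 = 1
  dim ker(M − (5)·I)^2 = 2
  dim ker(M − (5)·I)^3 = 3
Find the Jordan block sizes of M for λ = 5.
Block sizes for λ = 5: [3]

From the dimensions of kernels of powers, the number of Jordan blocks of size at least j is d_j − d_{j−1} where d_j = dim ker(N^j) (with d_0 = 0). Computing the differences gives [1, 1, 1].
The number of blocks of size exactly k is (#blocks of size ≥ k) − (#blocks of size ≥ k + 1), so the partition is: 1 block(s) of size 3.
In nonincreasing order the block sizes are [3].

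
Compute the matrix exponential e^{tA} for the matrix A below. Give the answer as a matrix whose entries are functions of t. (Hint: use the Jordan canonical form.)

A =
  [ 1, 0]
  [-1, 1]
e^{tA} =
  [exp(t), 0]
  [-t*exp(t), exp(t)]

Strategy: write A = P · J · P⁻¹ where J is a Jordan canonical form, so e^{tA} = P · e^{tJ} · P⁻¹, and e^{tJ} can be computed block-by-block.

A has Jordan form
J =
  [1, 1]
  [0, 1]
(up to reordering of blocks).

Per-block formulas:
  For a 2×2 Jordan block J_2(1): exp(t · J_2(1)) = e^(1t)·(I + t·N), where N is the 2×2 nilpotent shift.

After assembling e^{tJ} and conjugating by P, we get:

e^{tA} =
  [exp(t), 0]
  [-t*exp(t), exp(t)]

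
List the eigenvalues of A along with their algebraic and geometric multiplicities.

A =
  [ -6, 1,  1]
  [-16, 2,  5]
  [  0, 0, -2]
λ = -2: alg = 3, geom = 1

Step 1 — factor the characteristic polynomial to read off the algebraic multiplicities:
  χ_A(x) = (x + 2)^3

Step 2 — compute geometric multiplicities via the rank-nullity identity g(λ) = n − rank(A − λI):
  rank(A − (-2)·I) = 2, so dim ker(A − (-2)·I) = n − 2 = 1

Summary:
  λ = -2: algebraic multiplicity = 3, geometric multiplicity = 1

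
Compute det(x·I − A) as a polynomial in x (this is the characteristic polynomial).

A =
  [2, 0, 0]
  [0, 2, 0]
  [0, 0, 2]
x^3 - 6*x^2 + 12*x - 8

Expanding det(x·I − A) (e.g. by cofactor expansion or by noting that A is similar to its Jordan form J, which has the same characteristic polynomial as A) gives
  χ_A(x) = x^3 - 6*x^2 + 12*x - 8
which factors as (x - 2)^3. The eigenvalues (with algebraic multiplicities) are λ = 2 with multiplicity 3.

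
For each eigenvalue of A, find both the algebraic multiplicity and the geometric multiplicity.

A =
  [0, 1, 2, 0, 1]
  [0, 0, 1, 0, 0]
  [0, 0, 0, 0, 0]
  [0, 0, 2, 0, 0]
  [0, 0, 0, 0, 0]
λ = 0: alg = 5, geom = 3

Step 1 — factor the characteristic polynomial to read off the algebraic multiplicities:
  χ_A(x) = x^5

Step 2 — compute geometric multiplicities via the rank-nullity identity g(λ) = n − rank(A − λI):
  rank(A − (0)·I) = 2, so dim ker(A − (0)·I) = n − 2 = 3

Summary:
  λ = 0: algebraic multiplicity = 5, geometric multiplicity = 3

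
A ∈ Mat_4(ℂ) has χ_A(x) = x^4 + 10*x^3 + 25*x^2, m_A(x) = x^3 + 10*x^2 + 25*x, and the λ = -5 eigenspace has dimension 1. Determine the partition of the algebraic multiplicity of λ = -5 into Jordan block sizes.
Block sizes for λ = -5: [2]

Step 1 — from the characteristic polynomial, algebraic multiplicity of λ = -5 is 2. From dim ker(A − (-5)·I) = 1, there are exactly 1 Jordan blocks for λ = -5.
Step 2 — from the minimal polynomial, the factor (x + 5)^2 tells us the largest block for λ = -5 has size 2.
Step 3 — with total size 2, 1 blocks, and largest block 2, the block sizes (in nonincreasing order) are [2].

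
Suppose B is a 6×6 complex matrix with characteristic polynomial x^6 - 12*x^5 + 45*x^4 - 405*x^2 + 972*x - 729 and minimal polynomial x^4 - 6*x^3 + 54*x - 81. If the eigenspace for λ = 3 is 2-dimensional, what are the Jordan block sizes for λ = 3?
Block sizes for λ = 3: [3, 2]

Step 1 — from the characteristic polynomial, algebraic multiplicity of λ = 3 is 5. From dim ker(B − (3)·I) = 2, there are exactly 2 Jordan blocks for λ = 3.
Step 2 — from the minimal polynomial, the factor (x − 3)^3 tells us the largest block for λ = 3 has size 3.
Step 3 — with total size 5, 2 blocks, and largest block 3, the block sizes (in nonincreasing order) are [3, 2].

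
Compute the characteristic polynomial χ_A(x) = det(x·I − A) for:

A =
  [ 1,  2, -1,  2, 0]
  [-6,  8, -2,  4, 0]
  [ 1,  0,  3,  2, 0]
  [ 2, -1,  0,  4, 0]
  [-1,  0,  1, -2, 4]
x^5 - 20*x^4 + 160*x^3 - 640*x^2 + 1280*x - 1024

Expanding det(x·I − A) (e.g. by cofactor expansion or by noting that A is similar to its Jordan form J, which has the same characteristic polynomial as A) gives
  χ_A(x) = x^5 - 20*x^4 + 160*x^3 - 640*x^2 + 1280*x - 1024
which factors as (x - 4)^5. The eigenvalues (with algebraic multiplicities) are λ = 4 with multiplicity 5.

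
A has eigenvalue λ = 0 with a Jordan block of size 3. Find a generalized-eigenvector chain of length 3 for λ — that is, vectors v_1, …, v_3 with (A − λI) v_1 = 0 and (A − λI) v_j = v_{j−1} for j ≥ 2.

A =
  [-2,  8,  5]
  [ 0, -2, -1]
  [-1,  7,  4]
A Jordan chain for λ = 0 of length 3:
v_1 = (-1, 1, -2)ᵀ
v_2 = (-2, 0, -1)ᵀ
v_3 = (1, 0, 0)ᵀ

Let N = A − (0)·I. We want v_3 with N^3 v_3 = 0 but N^2 v_3 ≠ 0; then v_{j-1} := N · v_j for j = 3, …, 2.

Pick v_3 = (1, 0, 0)ᵀ.
Then v_2 = N · v_3 = (-2, 0, -1)ᵀ.
Then v_1 = N · v_2 = (-1, 1, -2)ᵀ.

Sanity check: (A − (0)·I) v_1 = (0, 0, 0)ᵀ = 0. ✓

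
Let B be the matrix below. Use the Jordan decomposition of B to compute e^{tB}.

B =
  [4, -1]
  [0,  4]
e^{tB} =
  [exp(4*t), -t*exp(4*t)]
  [0, exp(4*t)]

Strategy: write B = P · J · P⁻¹ where J is a Jordan canonical form, so e^{tB} = P · e^{tJ} · P⁻¹, and e^{tJ} can be computed block-by-block.

B has Jordan form
J =
  [4, 1]
  [0, 4]
(up to reordering of blocks).

Per-block formulas:
  For a 2×2 Jordan block J_2(4): exp(t · J_2(4)) = e^(4t)·(I + t·N), where N is the 2×2 nilpotent shift.

After assembling e^{tJ} and conjugating by P, we get:

e^{tB} =
  [exp(4*t), -t*exp(4*t)]
  [0, exp(4*t)]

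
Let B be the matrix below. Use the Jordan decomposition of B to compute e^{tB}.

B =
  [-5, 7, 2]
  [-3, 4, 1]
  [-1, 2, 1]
e^{tB} =
  [t^2 - 5*t + 1, -3*t^2/2 + 7*t, -t^2/2 + 2*t]
  [t^2 - 3*t, -3*t^2/2 + 4*t + 1, -t^2/2 + t]
  [-t^2 - t, 3*t^2/2 + 2*t, t^2/2 + t + 1]

Strategy: write B = P · J · P⁻¹ where J is a Jordan canonical form, so e^{tB} = P · e^{tJ} · P⁻¹, and e^{tJ} can be computed block-by-block.

B has Jordan form
J =
  [0, 1, 0]
  [0, 0, 1]
  [0, 0, 0]
(up to reordering of blocks).

Per-block formulas:
  For a 3×3 Jordan block J_3(0): exp(t · J_3(0)) = e^(0t)·(I + t·N + (t^2/2)·N^2), where N is the 3×3 nilpotent shift.

After assembling e^{tJ} and conjugating by P, we get:

e^{tB} =
  [t^2 - 5*t + 1, -3*t^2/2 + 7*t, -t^2/2 + 2*t]
  [t^2 - 3*t, -3*t^2/2 + 4*t + 1, -t^2/2 + t]
  [-t^2 - t, 3*t^2/2 + 2*t, t^2/2 + t + 1]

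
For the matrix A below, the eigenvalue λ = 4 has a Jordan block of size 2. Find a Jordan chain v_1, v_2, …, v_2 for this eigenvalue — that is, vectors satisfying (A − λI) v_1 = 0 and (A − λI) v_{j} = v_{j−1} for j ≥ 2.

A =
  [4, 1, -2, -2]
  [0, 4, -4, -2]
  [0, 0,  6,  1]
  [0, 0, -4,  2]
A Jordan chain for λ = 4 of length 2:
v_1 = (1, 0, 0, 0)ᵀ
v_2 = (0, 1, 0, 0)ᵀ

Let N = A − (4)·I. We want v_2 with N^2 v_2 = 0 but N^1 v_2 ≠ 0; then v_{j-1} := N · v_j for j = 2, …, 2.

Pick v_2 = (0, 1, 0, 0)ᵀ.
Then v_1 = N · v_2 = (1, 0, 0, 0)ᵀ.

Sanity check: (A − (4)·I) v_1 = (0, 0, 0, 0)ᵀ = 0. ✓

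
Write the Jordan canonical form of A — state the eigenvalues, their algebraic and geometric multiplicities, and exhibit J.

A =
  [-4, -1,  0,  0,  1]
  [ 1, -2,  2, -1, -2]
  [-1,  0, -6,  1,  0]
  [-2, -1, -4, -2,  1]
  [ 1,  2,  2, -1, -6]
J_2(-4) ⊕ J_2(-4) ⊕ J_1(-4)

The characteristic polynomial is
  det(x·I − A) = x^5 + 20*x^4 + 160*x^3 + 640*x^2 + 1280*x + 1024 = (x + 4)^5

Eigenvalues and multiplicities (the geometric multiplicity of λ is n − rank(A − λI), which equals the number of Jordan blocks for λ):
  λ = -4: algebraic multiplicity = 5, geometric multiplicity = 3

Determining the block sizes for each eigenvalue:
  λ = -4: with am = 5 and gm = 3, the partition is not yet determined (e.g. several partitions of 5 into 3 parts exist). Let N = A − (-4)·I. Computing rank(N^1) = 2, rank(N^2) = 0; the number of blocks of size ≥ j is rank(N^{j−1}) − rank(N^j), giving [3, 2]. So we have 2 block(s) of size 2, 1 block(s) of size 1 → block sizes [2, 2, 1]

Assembling the blocks gives a Jordan form
J =
  [-4,  1,  0,  0,  0]
  [ 0, -4,  0,  0,  0]
  [ 0,  0, -4,  1,  0]
  [ 0,  0,  0, -4,  0]
  [ 0,  0,  0,  0, -4]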